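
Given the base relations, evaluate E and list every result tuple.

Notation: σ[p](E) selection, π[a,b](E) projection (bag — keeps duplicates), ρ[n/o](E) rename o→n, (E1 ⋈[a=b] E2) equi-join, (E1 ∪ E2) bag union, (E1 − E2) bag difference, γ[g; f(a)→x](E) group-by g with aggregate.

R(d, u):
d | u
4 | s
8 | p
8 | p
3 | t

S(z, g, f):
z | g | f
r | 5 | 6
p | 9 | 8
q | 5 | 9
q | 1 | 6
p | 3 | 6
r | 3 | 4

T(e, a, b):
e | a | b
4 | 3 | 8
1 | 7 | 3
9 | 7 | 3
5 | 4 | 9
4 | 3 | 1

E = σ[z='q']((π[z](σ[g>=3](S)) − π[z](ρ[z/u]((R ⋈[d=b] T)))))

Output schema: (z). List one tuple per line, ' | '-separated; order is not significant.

Stepwise |·|:
  S → 6
  σ[g>=3](S) → 5
  π[z](σ[g>=3](S)) → 5
  R → 4
  T → 5
  (R ⋈[d=b] T) → 4
  ρ[z/u]((R ⋈[d=b] T)) → 4
  π[z](ρ[z/u]((R ⋈[d=b] T))) → 4
  (π[z](σ[g>=3](S)) − π[z](ρ[z/u]((R ⋈[d=b] T)))) → 3
  σ[z='q']((π[z](σ[g>=3](S)) − π[z](ρ[z/u]((R ⋈[d=b] T))))) → 1

== RESULT ==
z
q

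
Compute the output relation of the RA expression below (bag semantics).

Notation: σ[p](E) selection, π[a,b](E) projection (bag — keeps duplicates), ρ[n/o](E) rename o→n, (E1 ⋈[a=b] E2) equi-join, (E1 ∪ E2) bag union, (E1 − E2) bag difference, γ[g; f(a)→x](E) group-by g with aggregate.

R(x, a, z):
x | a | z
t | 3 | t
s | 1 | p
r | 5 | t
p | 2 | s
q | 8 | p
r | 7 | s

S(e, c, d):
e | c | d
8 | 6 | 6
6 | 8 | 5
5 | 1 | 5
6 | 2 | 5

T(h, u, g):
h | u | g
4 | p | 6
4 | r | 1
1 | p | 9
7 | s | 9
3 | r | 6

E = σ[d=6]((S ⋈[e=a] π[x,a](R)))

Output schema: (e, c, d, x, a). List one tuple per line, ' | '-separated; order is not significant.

Row counts bottom-up:
  S → 4
  R → 6
  π[x,a](R) → 6
  (S ⋈[e=a] π[x,a](R)) → 2
  σ[d=6]((S ⋈[e=a] π[x,a](R))) → 1

== RESULT ==
e | c | d | x | a
8 | 6 | 6 | q | 8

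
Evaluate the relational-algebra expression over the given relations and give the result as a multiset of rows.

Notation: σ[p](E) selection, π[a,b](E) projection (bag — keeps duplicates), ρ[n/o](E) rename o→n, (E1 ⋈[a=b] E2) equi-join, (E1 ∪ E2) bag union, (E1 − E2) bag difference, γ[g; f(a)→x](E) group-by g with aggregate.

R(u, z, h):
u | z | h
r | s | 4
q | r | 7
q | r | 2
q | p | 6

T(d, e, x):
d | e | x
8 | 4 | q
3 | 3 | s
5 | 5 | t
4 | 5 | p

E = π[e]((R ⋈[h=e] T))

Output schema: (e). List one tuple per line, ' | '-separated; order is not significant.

Row counts bottom-up:
  R → 4
  T → 4
  (R ⋈[h=e] T) → 1
  π[e]((R ⋈[h=e] T)) → 1

== RESULT ==
e
4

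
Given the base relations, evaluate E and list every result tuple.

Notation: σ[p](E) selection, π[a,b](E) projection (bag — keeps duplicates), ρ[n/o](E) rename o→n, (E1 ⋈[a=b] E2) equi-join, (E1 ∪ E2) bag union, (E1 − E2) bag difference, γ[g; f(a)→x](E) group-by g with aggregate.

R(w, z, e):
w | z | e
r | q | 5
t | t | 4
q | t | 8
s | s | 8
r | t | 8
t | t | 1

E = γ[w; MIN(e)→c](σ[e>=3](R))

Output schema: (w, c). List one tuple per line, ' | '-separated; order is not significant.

Stepwise |·|:
  R → 6
  σ[e>=3](R) → 5
  γ[w; MIN(e)→c](σ[e>=3](R)) → 4

== RESULT ==
w | c
q | 8
r | 5
s | 8
t | 4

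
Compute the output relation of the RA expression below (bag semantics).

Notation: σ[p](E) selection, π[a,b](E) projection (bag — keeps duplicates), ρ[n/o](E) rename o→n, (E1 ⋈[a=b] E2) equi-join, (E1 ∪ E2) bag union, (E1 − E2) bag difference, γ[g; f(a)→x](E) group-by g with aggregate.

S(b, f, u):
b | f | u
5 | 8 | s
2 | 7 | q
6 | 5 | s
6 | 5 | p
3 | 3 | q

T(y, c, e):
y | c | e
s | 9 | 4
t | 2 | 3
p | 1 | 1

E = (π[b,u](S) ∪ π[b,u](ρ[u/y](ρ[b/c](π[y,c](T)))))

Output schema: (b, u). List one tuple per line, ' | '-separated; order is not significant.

Row counts bottom-up:
  S → 5
  π[b,u](S) → 5
  T → 3
  π[y,c](T) → 3
  ρ[b/c](π[y,c](T)) → 3
  ρ[u/y](ρ[b/c](π[y,c](T))) → 3
  π[b,u](ρ[u/y](ρ[b/c](π[y,c](T)))) → 3
  (π[b,u](S) ∪ π[b,u](ρ[u/y](ρ[b/c](π[y,c](T))))) → 8

== RESULT ==
b | u
1 | p
2 | q
2 | t
3 | q
5 | s
6 | p
6 | s
9 | s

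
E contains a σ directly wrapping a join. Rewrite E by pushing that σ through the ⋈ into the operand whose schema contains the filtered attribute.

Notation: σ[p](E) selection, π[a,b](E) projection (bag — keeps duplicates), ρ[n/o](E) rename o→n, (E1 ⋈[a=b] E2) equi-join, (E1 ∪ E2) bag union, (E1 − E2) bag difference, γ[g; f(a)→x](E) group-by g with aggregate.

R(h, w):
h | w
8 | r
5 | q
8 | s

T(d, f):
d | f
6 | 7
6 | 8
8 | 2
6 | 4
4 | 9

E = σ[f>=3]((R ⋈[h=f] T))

σ filters on f, owned by the right side.
E' = (R ⋈[h=f] σ[f>=3](T))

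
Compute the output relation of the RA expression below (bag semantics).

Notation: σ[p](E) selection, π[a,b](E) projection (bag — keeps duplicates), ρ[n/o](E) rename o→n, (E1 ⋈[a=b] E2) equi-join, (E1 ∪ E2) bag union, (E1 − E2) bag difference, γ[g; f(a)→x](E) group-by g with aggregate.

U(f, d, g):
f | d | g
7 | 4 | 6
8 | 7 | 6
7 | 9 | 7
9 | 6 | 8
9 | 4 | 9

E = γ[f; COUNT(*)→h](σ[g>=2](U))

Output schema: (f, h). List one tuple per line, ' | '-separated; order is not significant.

Subexpression sizes:
  U → 5
  σ[g>=2](U) → 5
  γ[f; COUNT(*)→h](σ[g>=2](U)) → 3

== RESULT ==
f | h
7 | 2
8 | 1
9 | 2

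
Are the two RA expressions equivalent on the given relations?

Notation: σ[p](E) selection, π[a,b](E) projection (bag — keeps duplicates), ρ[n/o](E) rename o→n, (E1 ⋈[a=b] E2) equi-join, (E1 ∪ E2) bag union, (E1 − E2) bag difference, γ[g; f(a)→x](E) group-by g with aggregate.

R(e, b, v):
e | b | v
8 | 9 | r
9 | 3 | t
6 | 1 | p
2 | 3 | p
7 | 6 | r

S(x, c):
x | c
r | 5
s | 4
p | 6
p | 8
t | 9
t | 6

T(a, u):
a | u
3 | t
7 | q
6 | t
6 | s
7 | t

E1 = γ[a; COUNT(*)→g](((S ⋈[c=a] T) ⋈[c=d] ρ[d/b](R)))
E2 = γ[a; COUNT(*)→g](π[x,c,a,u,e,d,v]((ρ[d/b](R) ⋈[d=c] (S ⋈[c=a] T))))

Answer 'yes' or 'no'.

E1 subexpression sizes:
  S → 6
  T → 5
  (S ⋈[c=a] T) → 4
  R → 5
  ρ[d/b](R) → 5
  ((S ⋈[c=a] T) ⋈[c=d] ρ[d/b](R)) → 4
  γ[a; COUNT(*)→g](((S ⋈[c=a] T) ⋈[c=d] ρ[d/b](R))) → 1
E2 subexpression sizes:
  R → 5
  ρ[d/b](R) → 5
  S → 6
  T → 5
  (S ⋈[c=a] T) → 4
  (ρ[d/b](R) ⋈[d=c] (S ⋈[c=a] T)) → 4
  π[x,c,a,u,e,d,v]((ρ[d/b](R) ⋈[d=c] (S ⋈[c=a] T))) → 4
  γ[a; COUNT(*)→g](π[x,c,a,u,e,d,v]((ρ[d/b](R) ⋈[d=c] (S ⋈[c=a] T)))) → 1

E1 and E2 produce the same multiset:
a | g
6 | 4

yes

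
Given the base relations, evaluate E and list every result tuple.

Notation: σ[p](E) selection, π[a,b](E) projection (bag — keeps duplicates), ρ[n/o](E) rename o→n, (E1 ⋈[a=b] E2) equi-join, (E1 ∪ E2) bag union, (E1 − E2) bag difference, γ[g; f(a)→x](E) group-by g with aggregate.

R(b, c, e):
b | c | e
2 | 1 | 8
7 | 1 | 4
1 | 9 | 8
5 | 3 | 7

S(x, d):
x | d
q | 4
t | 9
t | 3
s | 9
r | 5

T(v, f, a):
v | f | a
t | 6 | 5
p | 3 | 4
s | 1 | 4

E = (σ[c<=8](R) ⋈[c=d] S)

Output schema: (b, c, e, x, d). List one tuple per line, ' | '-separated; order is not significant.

Subexpression sizes:
  R → 4
  σ[c<=8](R) → 3
  S → 5
  (σ[c<=8](R) ⋈[c=d] S) → 1

== RESULT ==
b | c | e | x | d
5 | 3 | 7 | t | 3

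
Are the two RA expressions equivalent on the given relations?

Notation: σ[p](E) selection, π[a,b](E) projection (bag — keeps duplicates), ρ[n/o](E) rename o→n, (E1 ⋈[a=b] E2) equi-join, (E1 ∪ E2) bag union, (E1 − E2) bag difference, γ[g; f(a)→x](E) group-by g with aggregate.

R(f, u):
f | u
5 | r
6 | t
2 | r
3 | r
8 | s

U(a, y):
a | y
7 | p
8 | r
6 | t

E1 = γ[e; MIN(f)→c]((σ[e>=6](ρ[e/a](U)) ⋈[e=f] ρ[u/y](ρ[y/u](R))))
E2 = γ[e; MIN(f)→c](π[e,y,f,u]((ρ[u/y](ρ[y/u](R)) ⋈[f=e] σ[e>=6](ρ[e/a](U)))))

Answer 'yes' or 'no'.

E1 stepwise |·|:
  U → 3
  ρ[e/a](U) → 3
  σ[e>=6](ρ[e/a](U)) → 3
  R → 5
  ρ[y/u](R) → 5
  ρ[u/y](ρ[y/u](R)) → 5
  (σ[e>=6](ρ[e/a](U)) ⋈[e=f] ρ[u/y](ρ[y/u](R))) → 2
  γ[e; MIN(f)→c]((σ[e>=6](ρ[e/a](U)) ⋈[e=f] ρ[u/y](ρ[y/u](R)))) → 2
E2 stepwise |·|:
  R → 5
  ρ[y/u](R) → 5
  ρ[u/y](ρ[y/u](R)) → 5
  U → 3
  ρ[e/a](U) → 3
  σ[e>=6](ρ[e/a](U)) → 3
  (ρ[u/y](ρ[y/u](R)) ⋈[f=e] σ[e>=6](ρ[e/a](U))) → 2
  π[e,y,f,u]((ρ[u/y](ρ[y/u](R)) ⋈[f=e] σ[e>=6](ρ[e/a](U)))) → 2
  γ[e; MIN(f)→c](π[e,y,f,u]((ρ[u/y](ρ[y/u](R)) ⋈[f=e] σ[e>=6](ρ[e/a](U))))) → 2

E1 and E2 produce the same multiset:
e | c
6 | 6
8 | 8

yes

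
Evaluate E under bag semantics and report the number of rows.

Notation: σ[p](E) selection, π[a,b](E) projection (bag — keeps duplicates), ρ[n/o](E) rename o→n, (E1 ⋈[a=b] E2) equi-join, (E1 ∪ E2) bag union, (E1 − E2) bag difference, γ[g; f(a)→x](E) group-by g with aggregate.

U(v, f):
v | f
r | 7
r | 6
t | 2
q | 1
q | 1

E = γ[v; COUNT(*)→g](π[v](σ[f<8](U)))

Per-node cardinality:
  U → 5
  σ[f<8](U) → 5
  π[v](σ[f<8](U)) → 5
  γ[v; COUNT(*)→g](π[v](σ[f<8](U))) → 3

|E| = 3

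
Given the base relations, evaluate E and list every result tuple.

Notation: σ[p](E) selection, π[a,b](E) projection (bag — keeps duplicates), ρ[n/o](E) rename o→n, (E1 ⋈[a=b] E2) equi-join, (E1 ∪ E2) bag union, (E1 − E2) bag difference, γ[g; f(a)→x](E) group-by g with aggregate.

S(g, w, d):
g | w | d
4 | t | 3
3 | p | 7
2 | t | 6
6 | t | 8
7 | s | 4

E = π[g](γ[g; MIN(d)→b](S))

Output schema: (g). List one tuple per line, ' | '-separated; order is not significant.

Stepwise |·|:
  S → 5
  γ[g; MIN(d)→b](S) → 5
  π[g](γ[g; MIN(d)→b](S)) → 5

== RESULT ==
g
2
3
4
6
7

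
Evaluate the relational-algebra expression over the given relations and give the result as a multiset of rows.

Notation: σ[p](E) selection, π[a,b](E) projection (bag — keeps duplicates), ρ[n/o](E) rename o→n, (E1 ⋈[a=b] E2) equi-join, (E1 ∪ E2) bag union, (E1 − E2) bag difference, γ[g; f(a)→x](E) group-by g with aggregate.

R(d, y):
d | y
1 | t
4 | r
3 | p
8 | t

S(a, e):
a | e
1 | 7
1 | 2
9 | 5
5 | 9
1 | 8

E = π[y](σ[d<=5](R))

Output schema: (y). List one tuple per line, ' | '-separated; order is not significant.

Stepwise |·|:
  R → 4
  σ[d<=5](R) → 3
  π[y](σ[d<=5](R)) → 3

== RESULT ==
y
p
r
t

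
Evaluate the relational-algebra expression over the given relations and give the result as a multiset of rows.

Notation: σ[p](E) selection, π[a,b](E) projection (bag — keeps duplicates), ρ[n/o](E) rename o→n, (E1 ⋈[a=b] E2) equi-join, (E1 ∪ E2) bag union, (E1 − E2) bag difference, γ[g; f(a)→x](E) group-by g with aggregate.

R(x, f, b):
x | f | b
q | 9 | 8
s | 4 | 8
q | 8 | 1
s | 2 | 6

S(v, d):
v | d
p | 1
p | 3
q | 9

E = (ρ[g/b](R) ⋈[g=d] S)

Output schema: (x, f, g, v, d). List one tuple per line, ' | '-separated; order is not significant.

Subexpression sizes:
  R → 4
  ρ[g/b](R) → 4
  S → 3
  (ρ[g/b](R) ⋈[g=d] S) → 1

== RESULT ==
x | f | g | v | d
q | 8 | 1 | p | 1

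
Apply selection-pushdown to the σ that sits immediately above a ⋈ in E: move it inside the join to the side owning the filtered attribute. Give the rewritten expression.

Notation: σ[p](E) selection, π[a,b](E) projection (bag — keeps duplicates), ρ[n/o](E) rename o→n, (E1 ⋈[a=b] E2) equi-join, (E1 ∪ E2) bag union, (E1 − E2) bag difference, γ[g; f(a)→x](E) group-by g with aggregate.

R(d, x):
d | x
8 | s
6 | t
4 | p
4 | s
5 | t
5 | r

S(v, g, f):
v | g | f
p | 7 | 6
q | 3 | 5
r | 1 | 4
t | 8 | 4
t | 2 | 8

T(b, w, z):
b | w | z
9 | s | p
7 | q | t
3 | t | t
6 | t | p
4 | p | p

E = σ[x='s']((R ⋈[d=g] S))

σ filters on x, owned by the left side.
E' = (σ[x='s'](R) ⋈[d=g] S)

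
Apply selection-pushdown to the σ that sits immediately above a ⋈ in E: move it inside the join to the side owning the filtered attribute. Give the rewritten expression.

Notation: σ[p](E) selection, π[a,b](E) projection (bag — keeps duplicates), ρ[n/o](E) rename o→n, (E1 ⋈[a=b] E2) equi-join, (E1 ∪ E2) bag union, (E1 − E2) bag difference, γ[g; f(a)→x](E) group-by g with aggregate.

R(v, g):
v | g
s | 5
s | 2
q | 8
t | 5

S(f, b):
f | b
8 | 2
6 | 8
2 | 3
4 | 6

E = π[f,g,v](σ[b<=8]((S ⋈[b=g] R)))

σ filters on b, owned by the left side.
E' = π[f,g,v]((σ[b<=8](S) ⋈[b=g] R))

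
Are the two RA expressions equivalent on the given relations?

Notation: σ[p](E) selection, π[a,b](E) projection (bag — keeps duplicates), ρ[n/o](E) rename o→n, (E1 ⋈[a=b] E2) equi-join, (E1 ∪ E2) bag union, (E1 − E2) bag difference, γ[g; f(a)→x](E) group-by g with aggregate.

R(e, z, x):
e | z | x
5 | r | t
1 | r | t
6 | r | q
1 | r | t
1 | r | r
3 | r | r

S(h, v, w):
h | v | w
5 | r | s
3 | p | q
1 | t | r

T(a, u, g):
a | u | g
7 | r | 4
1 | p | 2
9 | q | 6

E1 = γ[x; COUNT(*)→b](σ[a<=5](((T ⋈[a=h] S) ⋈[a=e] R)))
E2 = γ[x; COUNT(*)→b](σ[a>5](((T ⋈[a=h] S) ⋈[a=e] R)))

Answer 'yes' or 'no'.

E1 subexpression sizes:
  T → 3
  S → 3
  (T ⋈[a=h] S) → 1
  R → 6
  ((T ⋈[a=h] S) ⋈[a=e] R) → 3
  σ[a<=5](((T ⋈[a=h] S) ⋈[a=e] R)) → 3
  γ[x; COUNT(*)→b](σ[a<=5](((T ⋈[a=h] S) ⋈[a=e] R))) → 2
E2 subexpression sizes:
  T → 3
  S → 3
  (T ⋈[a=h] S) → 1
  R → 6
  ((T ⋈[a=h] S) ⋈[a=e] R) → 3
  σ[a>5](((T ⋈[a=h] S) ⋈[a=e] R)) → 0
  γ[x; COUNT(*)→b](σ[a>5](((T ⋈[a=h] S) ⋈[a=e] R))) → 0

E1 result:
x | b
r | 1
t | 2
E2 result:
x | b
(0 rows)
Witness: ('r', 1) appears 1× in E1 but 0× in E2.

no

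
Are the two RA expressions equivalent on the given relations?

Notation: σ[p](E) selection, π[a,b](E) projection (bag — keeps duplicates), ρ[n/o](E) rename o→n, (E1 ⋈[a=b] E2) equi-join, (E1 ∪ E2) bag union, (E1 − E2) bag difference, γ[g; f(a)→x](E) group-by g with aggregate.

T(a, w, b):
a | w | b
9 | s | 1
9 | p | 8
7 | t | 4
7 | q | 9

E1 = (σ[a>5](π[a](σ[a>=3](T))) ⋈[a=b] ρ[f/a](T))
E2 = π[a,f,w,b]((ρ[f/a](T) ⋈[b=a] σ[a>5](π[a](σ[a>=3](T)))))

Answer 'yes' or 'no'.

E1 stepwise |·|:
  T → 4
  σ[a>=3](T) → 4
  π[a](σ[a>=3](T)) → 4
  σ[a>5](π[a](σ[a>=3](T))) → 4
  T → 4
  ρ[f/a](T) → 4
  (σ[a>5](π[a](σ[a>=3](T))) ⋈[a=b] ρ[f/a](T)) → 2
E2 stepwise |·|:
  T → 4
  ρ[f/a](T) → 4
  T → 4
  σ[a>=3](T) → 4
  π[a](σ[a>=3](T)) → 4
  σ[a>5](π[a](σ[a>=3](T))) → 4
  (ρ[f/a](T) ⋈[b=a] σ[a>5](π[a](σ[a>=3](T)))) → 2
  π[a,f,w,b]((ρ[f/a](T) ⋈[b=a] σ[a>5](π[a](σ[a>=3](T))))) → 2

E1 and E2 produce the same multiset:
a | f | w | b
9 | 7 | q | 9
9 | 7 | q | 9

yes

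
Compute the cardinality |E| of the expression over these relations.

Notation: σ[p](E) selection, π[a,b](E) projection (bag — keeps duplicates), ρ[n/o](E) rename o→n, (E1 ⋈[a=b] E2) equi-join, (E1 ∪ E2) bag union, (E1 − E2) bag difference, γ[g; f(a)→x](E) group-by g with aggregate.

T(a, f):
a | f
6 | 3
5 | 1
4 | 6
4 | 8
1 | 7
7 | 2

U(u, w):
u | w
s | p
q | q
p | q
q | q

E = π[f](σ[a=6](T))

Stepwise |·|:
  T → 6
  σ[a=6](T) → 1
  π[f](σ[a=6](T)) → 1

|E| = 1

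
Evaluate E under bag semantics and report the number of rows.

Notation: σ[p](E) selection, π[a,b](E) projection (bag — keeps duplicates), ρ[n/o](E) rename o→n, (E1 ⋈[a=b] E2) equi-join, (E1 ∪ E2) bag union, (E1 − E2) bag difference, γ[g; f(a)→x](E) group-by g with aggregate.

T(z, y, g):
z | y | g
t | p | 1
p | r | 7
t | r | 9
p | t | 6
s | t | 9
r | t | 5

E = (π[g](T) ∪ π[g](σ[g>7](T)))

Stepwise |·|:
  T → 6
  π[g](T) → 6
  T → 6
  σ[g>7](T) → 2
  π[g](σ[g>7](T)) → 2
  (π[g](T) ∪ π[g](σ[g>7](T))) → 8

|E| = 8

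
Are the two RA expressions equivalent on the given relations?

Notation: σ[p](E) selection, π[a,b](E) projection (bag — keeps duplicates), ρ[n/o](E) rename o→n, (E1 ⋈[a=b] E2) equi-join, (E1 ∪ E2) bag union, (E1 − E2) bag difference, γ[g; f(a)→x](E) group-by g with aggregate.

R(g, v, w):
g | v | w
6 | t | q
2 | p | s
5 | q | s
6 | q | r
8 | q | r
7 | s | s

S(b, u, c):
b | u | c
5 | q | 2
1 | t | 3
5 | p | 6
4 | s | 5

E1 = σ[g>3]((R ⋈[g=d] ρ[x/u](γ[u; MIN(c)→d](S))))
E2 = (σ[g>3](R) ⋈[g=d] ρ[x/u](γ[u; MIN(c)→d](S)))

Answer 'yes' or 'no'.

E1 subexpression sizes:
  R → 6
  S → 4
  γ[u; MIN(c)→d](S) → 4
  ρ[x/u](γ[u; MIN(c)→d](S)) → 4
  (R ⋈[g=d] ρ[x/u](γ[u; MIN(c)→d](S))) → 4
  σ[g>3]((R ⋈[g=d] ρ[x/u](γ[u; MIN(c)→d](S)))) → 3
E2 subexpression sizes:
  R → 6
  σ[g>3](R) → 5
  S → 4
  γ[u; MIN(c)→d](S) → 4
  ρ[x/u](γ[u; MIN(c)→d](S)) → 4
  (σ[g>3](R) ⋈[g=d] ρ[x/u](γ[u; MIN(c)→d](S))) → 3

E1 and E2 produce the same multiset:
g | v | w | x | d
5 | q | s | s | 5
6 | q | r | p | 6
6 | t | q | p | 6

yes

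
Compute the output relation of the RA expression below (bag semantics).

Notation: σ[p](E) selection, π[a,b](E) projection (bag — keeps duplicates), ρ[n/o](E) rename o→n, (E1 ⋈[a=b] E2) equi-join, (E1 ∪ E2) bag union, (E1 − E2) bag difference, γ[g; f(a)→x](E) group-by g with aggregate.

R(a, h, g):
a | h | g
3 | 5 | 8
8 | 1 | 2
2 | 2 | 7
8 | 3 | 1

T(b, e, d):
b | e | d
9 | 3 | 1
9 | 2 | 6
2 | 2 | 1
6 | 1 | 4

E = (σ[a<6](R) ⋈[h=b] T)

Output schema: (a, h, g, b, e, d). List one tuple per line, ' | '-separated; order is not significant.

Row counts bottom-up:
  R → 4
  σ[a<6](R) → 2
  T → 4
  (σ[a<6](R) ⋈[h=b] T) → 1

== RESULT ==
a | h | g | b | e | d
2 | 2 | 7 | 2 | 2 | 1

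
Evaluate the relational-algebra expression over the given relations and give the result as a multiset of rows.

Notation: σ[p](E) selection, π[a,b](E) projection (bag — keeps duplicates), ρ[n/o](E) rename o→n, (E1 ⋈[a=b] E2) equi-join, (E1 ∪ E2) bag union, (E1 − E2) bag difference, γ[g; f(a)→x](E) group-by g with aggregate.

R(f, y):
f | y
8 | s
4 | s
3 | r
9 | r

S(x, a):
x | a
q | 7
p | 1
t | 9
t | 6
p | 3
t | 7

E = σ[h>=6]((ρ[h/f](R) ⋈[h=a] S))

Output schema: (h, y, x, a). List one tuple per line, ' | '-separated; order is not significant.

Stepwise |·|:
  R → 4
  ρ[h/f](R) → 4
  S → 6
  (ρ[h/f](R) ⋈[h=a] S) → 2
  σ[h>=6]((ρ[h/f](R) ⋈[h=a] S)) → 1

== RESULT ==
h | y | x | a
9 | r | t | 9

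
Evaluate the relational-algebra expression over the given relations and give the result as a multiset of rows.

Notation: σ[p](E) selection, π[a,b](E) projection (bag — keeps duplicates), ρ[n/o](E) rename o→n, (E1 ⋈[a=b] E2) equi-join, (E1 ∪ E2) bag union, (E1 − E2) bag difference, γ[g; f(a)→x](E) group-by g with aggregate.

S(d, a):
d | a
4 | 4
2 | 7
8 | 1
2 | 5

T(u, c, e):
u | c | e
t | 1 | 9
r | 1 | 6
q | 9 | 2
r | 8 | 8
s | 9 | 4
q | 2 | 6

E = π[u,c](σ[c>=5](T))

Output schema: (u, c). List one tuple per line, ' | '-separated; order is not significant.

Subexpression sizes:
  T → 6
  σ[c>=5](T) → 3
  π[u,c](σ[c>=5](T)) → 3

== RESULT ==
u | c
q | 9
r | 8
s | 9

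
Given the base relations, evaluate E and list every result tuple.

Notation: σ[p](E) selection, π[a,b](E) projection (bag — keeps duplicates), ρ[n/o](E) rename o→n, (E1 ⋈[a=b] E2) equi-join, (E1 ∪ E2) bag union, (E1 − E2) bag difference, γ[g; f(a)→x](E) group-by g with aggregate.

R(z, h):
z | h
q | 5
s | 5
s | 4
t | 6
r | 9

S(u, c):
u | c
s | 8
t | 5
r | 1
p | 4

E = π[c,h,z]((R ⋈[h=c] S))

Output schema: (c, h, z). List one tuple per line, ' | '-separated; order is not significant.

Subexpression sizes:
  R → 5
  S → 4
  (R ⋈[h=c] S) → 3
  π[c,h,z]((R ⋈[h=c] S)) → 3

== RESULT ==
c | h | z
4 | 4 | s
5 | 5 | q
5 | 5 | s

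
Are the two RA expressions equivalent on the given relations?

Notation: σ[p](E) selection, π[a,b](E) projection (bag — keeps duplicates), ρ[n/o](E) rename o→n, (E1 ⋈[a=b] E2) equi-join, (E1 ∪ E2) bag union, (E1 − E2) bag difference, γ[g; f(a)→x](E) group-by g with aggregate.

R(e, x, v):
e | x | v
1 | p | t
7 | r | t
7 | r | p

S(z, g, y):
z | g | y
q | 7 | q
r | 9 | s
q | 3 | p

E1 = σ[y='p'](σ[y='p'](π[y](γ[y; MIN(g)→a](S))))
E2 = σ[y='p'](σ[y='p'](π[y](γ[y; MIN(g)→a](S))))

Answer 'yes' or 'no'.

E1 per-node cardinality:
  S → 3
  γ[y; MIN(g)→a](S) → 3
  π[y](γ[y; MIN(g)→a](S)) → 3
  σ[y='p'](π[y](γ[y; MIN(g)→a](S))) → 1
  σ[y='p'](σ[y='p'](π[y](γ[y; MIN(g)→a](S)))) → 1
E2 per-node cardinality:
  S → 3
  γ[y; MIN(g)→a](S) → 3
  π[y](γ[y; MIN(g)→a](S)) → 3
  σ[y='p'](π[y](γ[y; MIN(g)→a](S))) → 1
  σ[y='p'](σ[y='p'](π[y](γ[y; MIN(g)→a](S)))) → 1

E1 and E2 produce the same multiset:
y
p

yes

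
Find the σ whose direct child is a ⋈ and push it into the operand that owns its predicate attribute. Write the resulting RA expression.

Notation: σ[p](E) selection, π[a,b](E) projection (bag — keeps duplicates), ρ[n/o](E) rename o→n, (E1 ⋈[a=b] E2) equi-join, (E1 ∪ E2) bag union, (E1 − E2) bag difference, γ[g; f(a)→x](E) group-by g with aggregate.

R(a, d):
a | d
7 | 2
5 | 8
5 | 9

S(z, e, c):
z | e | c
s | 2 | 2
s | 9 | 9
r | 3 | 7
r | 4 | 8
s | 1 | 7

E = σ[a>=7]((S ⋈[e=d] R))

σ filters on a, owned by the right side.
E' = (S ⋈[e=d] σ[a>=7](R))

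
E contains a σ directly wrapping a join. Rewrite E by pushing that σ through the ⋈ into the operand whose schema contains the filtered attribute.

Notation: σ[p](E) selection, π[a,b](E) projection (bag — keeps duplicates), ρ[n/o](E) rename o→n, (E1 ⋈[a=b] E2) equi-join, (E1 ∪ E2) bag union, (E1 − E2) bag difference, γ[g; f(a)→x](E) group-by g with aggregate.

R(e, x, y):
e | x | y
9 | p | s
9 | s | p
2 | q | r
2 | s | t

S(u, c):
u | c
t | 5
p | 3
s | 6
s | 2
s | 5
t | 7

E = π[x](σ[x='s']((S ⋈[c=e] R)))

σ filters on x, owned by the right side.
E' = π[x]((S ⋈[c=e] σ[x='s'](R)))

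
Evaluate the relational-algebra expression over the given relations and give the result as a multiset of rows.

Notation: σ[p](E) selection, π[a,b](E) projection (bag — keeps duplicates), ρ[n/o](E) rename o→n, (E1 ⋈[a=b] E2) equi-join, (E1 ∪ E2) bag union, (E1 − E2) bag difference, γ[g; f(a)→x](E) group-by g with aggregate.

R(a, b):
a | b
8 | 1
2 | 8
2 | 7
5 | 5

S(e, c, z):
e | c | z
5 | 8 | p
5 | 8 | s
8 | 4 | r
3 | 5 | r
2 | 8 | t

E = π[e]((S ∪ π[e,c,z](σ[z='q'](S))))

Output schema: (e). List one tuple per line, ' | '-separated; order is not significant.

Subexpression sizes:
  S → 5
  S → 5
  σ[z='q'](S) → 0
  π[e,c,z](σ[z='q'](S)) → 0
  (S ∪ π[e,c,z](σ[z='q'](S))) → 5
  π[e]((S ∪ π[e,c,z](σ[z='q'](S)))) → 5

== RESULT ==
e
2
3
5
5
8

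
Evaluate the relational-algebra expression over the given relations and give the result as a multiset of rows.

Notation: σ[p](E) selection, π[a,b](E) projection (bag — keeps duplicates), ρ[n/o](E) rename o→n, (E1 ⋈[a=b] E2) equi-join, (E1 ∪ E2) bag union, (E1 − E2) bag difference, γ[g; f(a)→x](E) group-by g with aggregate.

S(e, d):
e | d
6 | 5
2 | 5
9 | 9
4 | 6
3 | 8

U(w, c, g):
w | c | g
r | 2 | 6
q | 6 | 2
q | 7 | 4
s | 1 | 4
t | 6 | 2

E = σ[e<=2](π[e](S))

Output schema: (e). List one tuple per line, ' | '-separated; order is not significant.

Row counts bottom-up:
  S → 5
  π[e](S) → 5
  σ[e<=2](π[e](S)) → 1

== RESULT ==
e
2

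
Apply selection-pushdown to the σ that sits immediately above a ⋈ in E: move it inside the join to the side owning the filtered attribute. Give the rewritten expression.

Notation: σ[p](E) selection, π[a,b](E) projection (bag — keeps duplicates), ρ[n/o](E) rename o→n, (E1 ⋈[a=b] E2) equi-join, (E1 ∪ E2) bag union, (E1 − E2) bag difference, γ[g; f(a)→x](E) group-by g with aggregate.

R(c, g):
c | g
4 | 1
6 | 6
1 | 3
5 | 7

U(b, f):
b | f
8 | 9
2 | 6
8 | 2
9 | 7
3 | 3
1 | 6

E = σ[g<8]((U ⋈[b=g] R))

σ filters on g, owned by the right side.
E' = (U ⋈[b=g] σ[g<8](R))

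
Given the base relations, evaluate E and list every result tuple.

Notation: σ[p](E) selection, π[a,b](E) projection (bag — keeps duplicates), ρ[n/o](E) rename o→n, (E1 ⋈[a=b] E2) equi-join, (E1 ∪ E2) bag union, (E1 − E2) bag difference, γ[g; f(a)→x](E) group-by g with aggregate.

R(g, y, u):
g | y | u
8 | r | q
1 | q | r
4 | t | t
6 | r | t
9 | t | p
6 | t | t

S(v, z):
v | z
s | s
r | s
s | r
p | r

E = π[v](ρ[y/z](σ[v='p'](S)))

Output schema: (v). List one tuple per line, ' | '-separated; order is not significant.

Row counts bottom-up:
  S → 4
  σ[v='p'](S) → 1
  ρ[y/z](σ[v='p'](S)) → 1
  π[v](ρ[y/z](σ[v='p'](S))) → 1

== RESULT ==
v
p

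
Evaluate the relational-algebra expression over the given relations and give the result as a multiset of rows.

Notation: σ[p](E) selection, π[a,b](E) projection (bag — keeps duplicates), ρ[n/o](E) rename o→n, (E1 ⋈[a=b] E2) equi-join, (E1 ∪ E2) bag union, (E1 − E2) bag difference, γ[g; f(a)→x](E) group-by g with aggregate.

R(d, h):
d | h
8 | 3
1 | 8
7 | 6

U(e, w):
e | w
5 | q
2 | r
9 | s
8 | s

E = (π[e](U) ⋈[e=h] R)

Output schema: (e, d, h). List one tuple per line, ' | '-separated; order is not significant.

Stepwise |·|:
  U → 4
  π[e](U) → 4
  R → 3
  (π[e](U) ⋈[e=h] R) → 1

== RESULT ==
e | d | h
8 | 1 | 8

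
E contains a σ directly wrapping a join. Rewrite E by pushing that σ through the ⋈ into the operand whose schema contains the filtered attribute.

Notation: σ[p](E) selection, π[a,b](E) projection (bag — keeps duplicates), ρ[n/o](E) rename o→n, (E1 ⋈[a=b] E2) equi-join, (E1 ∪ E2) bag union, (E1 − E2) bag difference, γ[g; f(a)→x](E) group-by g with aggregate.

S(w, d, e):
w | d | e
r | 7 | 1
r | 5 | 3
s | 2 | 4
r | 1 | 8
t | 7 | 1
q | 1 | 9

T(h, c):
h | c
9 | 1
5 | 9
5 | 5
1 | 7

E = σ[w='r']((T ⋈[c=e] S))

σ filters on w, owned by the right side.
E' = (T ⋈[c=e] σ[w='r'](S))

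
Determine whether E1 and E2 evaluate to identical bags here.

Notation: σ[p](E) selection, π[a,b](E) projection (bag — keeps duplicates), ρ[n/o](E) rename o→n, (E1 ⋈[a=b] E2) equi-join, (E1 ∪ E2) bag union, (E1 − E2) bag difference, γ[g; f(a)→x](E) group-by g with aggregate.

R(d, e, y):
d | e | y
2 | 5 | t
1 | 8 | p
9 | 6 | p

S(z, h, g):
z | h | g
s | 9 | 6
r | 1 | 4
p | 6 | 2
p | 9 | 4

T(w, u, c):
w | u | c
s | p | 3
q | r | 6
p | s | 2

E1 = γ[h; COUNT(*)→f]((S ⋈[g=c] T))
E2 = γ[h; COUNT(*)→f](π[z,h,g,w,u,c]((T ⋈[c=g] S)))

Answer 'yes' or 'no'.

E1 subexpression sizes:
  S → 4
  T → 3
  (S ⋈[g=c] T) → 2
  γ[h; COUNT(*)→f]((S ⋈[g=c] T)) → 2
E2 subexpression sizes:
  T → 3
  S → 4
  (T ⋈[c=g] S) → 2
  π[z,h,g,w,u,c]((T ⋈[c=g] S)) → 2
  γ[h; COUNT(*)→f](π[z,h,g,w,u,c]((T ⋈[c=g] S))) → 2

E1 and E2 produce the same multiset:
h | f
6 | 1
9 | 1

yes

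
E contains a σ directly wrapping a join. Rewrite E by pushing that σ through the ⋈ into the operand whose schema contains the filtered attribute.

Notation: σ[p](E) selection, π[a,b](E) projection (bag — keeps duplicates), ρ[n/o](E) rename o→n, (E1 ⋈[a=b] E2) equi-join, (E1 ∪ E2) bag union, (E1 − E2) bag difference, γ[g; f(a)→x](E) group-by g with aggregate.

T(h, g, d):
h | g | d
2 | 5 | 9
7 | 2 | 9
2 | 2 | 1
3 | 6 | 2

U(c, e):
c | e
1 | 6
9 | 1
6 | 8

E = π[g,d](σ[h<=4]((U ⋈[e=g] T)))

σ filters on h, owned by the right side.
E' = π[g,d]((U ⋈[e=g] σ[h<=4](T)))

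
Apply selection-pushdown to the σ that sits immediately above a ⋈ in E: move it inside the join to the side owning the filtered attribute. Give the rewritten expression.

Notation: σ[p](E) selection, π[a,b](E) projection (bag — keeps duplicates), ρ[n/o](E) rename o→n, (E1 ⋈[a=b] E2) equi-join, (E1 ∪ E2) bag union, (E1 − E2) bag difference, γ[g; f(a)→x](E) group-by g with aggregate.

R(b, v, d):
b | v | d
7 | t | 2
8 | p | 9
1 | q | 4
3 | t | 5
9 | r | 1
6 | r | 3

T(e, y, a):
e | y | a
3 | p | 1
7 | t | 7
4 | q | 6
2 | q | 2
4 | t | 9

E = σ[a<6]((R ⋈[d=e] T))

σ filters on a, owned by the right side.
E' = (R ⋈[d=e] σ[a<6](T))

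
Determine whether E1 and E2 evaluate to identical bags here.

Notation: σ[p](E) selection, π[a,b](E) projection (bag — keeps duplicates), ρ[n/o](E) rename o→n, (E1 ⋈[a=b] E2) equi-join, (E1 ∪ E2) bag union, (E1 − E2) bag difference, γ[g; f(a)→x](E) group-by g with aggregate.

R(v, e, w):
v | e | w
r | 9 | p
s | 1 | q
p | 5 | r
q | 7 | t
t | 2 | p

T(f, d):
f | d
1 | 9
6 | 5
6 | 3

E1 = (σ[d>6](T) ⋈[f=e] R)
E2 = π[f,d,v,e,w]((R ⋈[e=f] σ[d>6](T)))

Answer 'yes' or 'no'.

E1 subexpression sizes:
  T → 3
  σ[d>6](T) → 1
  R → 5
  (σ[d>6](T) ⋈[f=e] R) → 1
E2 subexpression sizes:
  R → 5
  T → 3
  σ[d>6](T) → 1
  (R ⋈[e=f] σ[d>6](T)) → 1
  π[f,d,v,e,w]((R ⋈[e=f] σ[d>6](T))) → 1

E1 and E2 produce the same multiset:
f | d | v | e | w
1 | 9 | s | 1 | q

yes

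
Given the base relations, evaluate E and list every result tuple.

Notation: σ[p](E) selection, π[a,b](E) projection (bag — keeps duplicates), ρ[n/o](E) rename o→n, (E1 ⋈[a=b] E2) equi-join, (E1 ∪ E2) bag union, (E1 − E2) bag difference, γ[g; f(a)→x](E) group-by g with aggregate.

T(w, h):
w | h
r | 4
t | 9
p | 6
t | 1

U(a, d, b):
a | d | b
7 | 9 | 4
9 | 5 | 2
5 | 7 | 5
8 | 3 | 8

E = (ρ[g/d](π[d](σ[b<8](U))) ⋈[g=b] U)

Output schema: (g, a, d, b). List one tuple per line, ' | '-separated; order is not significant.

Subexpression sizes:
  U → 4
  σ[b<8](U) → 3
  π[d](σ[b<8](U)) → 3
  ρ[g/d](π[d](σ[b<8](U))) → 3
  U → 4
  (ρ[g/d](π[d](σ[b<8](U))) ⋈[g=b] U) → 1

== RESULT ==
g | a | d | b
5 | 5 | 7 | 5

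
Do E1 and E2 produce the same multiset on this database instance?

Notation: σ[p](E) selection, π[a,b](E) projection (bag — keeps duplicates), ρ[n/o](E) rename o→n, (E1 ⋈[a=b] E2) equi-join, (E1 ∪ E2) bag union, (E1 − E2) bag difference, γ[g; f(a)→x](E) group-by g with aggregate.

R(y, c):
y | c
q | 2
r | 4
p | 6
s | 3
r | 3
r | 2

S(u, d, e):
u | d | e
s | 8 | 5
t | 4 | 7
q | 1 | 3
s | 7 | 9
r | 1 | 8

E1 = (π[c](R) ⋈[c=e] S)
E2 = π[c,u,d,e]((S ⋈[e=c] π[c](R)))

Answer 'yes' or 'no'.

E1 subexpression sizes:
  R → 6
  π[c](R) → 6
  S → 5
  (π[c](R) ⋈[c=e] S) → 2
E2 subexpression sizes:
  S → 5
  R → 6
  π[c](R) → 6
  (S ⋈[e=c] π[c](R)) → 2
  π[c,u,d,e]((S ⋈[e=c] π[c](R))) → 2

E1 and E2 produce the same multiset:
c | u | d | e
3 | q | 1 | 3
3 | q | 1 | 3

yes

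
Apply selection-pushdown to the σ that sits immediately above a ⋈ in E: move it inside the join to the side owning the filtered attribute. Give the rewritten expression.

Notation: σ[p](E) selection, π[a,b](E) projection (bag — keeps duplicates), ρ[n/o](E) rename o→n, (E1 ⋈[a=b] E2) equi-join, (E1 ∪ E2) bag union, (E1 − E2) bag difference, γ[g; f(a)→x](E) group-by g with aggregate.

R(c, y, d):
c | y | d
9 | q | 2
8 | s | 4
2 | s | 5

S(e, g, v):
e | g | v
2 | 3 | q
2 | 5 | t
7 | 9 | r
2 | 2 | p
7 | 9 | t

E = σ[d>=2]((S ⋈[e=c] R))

σ filters on d, owned by the right side.
E' = (S ⋈[e=c] σ[d>=2](R))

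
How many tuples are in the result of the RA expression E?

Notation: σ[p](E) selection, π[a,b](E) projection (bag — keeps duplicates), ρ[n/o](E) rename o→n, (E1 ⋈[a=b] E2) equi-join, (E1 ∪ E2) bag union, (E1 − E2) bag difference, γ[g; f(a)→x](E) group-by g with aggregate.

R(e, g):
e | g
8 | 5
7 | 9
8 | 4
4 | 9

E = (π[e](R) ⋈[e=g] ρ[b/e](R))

Row counts bottom-up:
  R → 4
  π[e](R) → 4
  R → 4
  ρ[b/e](R) → 4
  (π[e](R) ⋈[e=g] ρ[b/e](R)) → 1

|E| = 1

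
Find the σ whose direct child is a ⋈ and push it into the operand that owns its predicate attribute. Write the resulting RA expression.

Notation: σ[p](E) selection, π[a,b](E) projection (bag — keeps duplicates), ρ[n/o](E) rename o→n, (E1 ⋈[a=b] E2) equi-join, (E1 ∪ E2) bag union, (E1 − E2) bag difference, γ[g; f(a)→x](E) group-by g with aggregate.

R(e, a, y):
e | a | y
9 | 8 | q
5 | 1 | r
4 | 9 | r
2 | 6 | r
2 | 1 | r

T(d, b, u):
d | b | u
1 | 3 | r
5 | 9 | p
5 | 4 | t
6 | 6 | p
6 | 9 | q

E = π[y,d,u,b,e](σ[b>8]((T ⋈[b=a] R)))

σ filters on b, owned by the left side.
E' = π[y,d,u,b,e]((σ[b>8](T) ⋈[b=a] R))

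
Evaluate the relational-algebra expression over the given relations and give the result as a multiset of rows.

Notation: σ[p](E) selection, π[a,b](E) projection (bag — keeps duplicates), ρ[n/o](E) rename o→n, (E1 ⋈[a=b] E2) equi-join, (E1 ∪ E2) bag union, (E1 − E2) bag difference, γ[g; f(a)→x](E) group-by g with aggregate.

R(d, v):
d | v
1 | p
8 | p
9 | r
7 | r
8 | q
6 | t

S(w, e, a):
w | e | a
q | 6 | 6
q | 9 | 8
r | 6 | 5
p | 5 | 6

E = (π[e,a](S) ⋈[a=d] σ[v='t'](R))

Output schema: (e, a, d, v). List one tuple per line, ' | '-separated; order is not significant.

Subexpression sizes:
  S → 4
  π[e,a](S) → 4
  R → 6
  σ[v='t'](R) → 1
  (π[e,a](S) ⋈[a=d] σ[v='t'](R)) → 2

== RESULT ==
e | a | d | v
5 | 6 | 6 | t
6 | 6 | 6 | t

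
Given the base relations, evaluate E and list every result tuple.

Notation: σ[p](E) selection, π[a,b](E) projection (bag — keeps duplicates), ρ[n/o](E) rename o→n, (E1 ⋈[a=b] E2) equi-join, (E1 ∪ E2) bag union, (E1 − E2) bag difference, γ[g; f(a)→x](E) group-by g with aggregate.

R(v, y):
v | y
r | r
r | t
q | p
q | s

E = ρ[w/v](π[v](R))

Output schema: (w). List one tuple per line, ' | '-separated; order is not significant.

Subexpression sizes:
  R → 4
  π[v](R) → 4
  ρ[w/v](π[v](R)) → 4

== RESULT ==
w
q
q
r
r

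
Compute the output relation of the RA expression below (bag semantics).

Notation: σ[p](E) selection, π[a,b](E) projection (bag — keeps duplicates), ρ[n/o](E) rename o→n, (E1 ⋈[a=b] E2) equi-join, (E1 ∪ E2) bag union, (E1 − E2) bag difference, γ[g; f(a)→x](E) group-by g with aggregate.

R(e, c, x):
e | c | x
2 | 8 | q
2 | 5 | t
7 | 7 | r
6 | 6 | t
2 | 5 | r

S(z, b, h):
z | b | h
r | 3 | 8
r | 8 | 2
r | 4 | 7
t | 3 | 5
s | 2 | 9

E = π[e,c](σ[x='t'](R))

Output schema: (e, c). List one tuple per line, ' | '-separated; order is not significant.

Per-node cardinality:
  R → 5
  σ[x='t'](R) → 2
  π[e,c](σ[x='t'](R)) → 2

== RESULT ==
e | c
2 | 5
6 | 6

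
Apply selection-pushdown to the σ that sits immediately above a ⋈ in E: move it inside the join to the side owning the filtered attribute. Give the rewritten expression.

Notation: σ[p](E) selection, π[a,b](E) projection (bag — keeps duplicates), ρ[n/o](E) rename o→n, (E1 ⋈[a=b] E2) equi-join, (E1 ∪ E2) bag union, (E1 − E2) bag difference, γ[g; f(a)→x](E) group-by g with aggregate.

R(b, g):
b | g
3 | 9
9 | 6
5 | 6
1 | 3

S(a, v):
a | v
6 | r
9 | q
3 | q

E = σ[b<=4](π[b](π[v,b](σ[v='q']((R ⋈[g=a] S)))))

σ filters on v, owned by the right side.
E' = σ[b<=4](π[b](π[v,b]((R ⋈[g=a] σ[v='q'](S)))))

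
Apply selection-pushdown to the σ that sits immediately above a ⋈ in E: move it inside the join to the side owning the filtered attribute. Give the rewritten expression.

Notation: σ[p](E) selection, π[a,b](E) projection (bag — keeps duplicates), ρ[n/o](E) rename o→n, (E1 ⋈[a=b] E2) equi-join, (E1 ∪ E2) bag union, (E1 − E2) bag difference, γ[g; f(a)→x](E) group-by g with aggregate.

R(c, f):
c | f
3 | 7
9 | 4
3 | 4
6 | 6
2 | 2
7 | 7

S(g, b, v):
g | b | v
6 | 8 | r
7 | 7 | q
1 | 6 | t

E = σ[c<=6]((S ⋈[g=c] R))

σ filters on c, owned by the right side.
E' = (S ⋈[g=c] σ[c<=6](R))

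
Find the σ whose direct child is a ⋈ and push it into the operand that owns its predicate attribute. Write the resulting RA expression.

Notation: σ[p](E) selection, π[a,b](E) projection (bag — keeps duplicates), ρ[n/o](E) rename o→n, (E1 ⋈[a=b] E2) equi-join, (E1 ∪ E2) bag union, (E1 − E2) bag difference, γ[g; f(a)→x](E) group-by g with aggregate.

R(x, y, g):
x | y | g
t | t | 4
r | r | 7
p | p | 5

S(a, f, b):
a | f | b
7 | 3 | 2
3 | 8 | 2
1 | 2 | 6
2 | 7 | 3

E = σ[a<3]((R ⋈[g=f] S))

σ filters on a, owned by the right side.
E' = (R ⋈[g=f] σ[a<3](S))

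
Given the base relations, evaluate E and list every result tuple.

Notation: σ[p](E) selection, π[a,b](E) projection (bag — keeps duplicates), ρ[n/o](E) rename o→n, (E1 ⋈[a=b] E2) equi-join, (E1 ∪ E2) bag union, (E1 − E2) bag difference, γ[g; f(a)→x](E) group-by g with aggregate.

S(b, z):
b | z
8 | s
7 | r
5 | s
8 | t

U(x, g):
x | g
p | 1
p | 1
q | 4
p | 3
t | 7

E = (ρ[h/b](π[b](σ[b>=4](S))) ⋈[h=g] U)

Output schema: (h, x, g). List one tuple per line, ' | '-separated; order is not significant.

Per-node cardinality:
  S → 4
  σ[b>=4](S) → 4
  π[b](σ[b>=4](S)) → 4
  ρ[h/b](π[b](σ[b>=4](S))) → 4
  U → 5
  (ρ[h/b](π[b](σ[b>=4](S))) ⋈[h=g] U) → 1

== RESULT ==
h | x | g
7 | t | 7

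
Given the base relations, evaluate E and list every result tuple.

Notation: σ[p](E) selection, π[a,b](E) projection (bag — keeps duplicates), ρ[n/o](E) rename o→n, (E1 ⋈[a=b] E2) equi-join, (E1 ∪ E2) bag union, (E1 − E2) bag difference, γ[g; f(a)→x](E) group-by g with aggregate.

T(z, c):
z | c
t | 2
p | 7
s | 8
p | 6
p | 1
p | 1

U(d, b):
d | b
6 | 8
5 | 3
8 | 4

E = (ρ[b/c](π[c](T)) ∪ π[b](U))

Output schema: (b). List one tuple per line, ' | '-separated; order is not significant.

Per-node cardinality:
  T → 6
  π[c](T) → 6
  ρ[b/c](π[c](T)) → 6
  U → 3
  π[b](U) → 3
  (ρ[b/c](π[c](T)) ∪ π[b](U)) → 9

== RESULT ==
b
1
1
2
3
4
6
7
8
8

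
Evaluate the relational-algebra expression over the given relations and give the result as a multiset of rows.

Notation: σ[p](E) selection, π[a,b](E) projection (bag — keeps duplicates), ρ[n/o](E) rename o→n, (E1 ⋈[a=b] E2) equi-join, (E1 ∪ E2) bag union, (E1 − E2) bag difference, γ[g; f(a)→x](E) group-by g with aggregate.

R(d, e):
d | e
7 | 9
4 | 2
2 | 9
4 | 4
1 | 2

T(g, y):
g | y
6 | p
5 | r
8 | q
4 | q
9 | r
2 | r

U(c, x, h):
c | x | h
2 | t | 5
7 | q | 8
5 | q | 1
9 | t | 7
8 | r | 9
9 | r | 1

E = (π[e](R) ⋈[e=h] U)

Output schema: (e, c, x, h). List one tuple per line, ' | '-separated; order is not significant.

Per-node cardinality:
  R → 5
  π[e](R) → 5
  U → 6
  (π[e](R) ⋈[e=h] U) → 2

== RESULT ==
e | c | x | h
9 | 8 | r | 9
9 | 8 | r | 9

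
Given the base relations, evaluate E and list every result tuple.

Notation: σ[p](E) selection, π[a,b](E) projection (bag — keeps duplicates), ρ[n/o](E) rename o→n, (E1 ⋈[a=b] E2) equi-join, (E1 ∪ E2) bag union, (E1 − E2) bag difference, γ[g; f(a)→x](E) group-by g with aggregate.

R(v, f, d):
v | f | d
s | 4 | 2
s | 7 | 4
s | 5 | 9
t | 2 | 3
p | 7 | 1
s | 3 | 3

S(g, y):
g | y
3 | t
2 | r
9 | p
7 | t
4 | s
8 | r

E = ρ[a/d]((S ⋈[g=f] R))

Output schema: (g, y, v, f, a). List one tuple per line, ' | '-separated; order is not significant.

Stepwise |·|:
  S → 6
  R → 6
  (S ⋈[g=f] R) → 5
  ρ[a/d]((S ⋈[g=f] R)) → 5

== RESULT ==
g | y | v | f | a
2 | r | t | 2 | 3
3 | t | s | 3 | 3
4 | s | s | 4 | 2
7 | t | p | 7 | 1
7 | t | s | 7 | 4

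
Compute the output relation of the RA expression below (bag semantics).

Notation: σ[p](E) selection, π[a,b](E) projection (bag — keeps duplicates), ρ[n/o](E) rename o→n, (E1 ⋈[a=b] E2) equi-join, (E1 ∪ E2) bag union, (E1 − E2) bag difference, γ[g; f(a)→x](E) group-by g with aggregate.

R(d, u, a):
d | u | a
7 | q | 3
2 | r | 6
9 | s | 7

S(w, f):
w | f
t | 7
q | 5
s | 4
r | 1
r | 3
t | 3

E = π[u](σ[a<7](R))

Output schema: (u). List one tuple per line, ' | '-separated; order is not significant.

Row counts bottom-up:
  R → 3
  σ[a<7](R) → 2
  π[u](σ[a<7](R)) → 2

== RESULT ==
u
q
r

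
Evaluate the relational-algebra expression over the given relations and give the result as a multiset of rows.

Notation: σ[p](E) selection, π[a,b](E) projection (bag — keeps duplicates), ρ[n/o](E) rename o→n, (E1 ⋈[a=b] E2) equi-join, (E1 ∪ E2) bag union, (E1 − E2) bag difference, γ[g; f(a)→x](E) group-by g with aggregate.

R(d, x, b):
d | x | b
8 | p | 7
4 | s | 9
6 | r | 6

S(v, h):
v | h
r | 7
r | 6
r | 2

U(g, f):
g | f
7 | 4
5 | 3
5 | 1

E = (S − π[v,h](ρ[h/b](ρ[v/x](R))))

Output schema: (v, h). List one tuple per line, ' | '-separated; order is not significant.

Row counts bottom-up:
  S → 3
  R → 3
  ρ[v/x](R) → 3
  ρ[h/b](ρ[v/x](R)) → 3
  π[v,h](ρ[h/b](ρ[v/x](R))) → 3
  (S − π[v,h](ρ[h/b](ρ[v/x](R)))) → 2

== RESULT ==
v | h
r | 2
r | 7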